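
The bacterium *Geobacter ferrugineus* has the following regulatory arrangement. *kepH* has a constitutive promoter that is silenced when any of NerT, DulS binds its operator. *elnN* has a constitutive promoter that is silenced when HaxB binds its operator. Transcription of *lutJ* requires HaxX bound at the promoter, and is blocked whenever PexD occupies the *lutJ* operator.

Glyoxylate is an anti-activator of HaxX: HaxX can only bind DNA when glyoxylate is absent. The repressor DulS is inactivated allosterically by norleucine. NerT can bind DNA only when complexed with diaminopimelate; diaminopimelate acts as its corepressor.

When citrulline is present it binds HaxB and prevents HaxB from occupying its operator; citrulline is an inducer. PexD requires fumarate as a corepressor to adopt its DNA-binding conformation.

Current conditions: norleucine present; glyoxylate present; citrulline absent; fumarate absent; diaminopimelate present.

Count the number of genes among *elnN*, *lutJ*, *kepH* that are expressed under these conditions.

0

Citrulline is absent, so HaxB is active.
With repressor HaxB bound, *elnN* is not transcribed.
→ *elnN* is OFF.
Fumarate is absent, so PexD is inactive.
Glyoxylate is present, so HaxX is inactive.
Required activator HaxX is absent, so *lutJ* is not transcribed.
→ *lutJ* is OFF.
Diaminopimelate is present, so NerT is active.
Norleucine is present, so DulS is inactive.
With repressor NerT bound, *kepH* is not transcribed.
→ *kepH* is OFF.
0 of the 3 genes are transcribed.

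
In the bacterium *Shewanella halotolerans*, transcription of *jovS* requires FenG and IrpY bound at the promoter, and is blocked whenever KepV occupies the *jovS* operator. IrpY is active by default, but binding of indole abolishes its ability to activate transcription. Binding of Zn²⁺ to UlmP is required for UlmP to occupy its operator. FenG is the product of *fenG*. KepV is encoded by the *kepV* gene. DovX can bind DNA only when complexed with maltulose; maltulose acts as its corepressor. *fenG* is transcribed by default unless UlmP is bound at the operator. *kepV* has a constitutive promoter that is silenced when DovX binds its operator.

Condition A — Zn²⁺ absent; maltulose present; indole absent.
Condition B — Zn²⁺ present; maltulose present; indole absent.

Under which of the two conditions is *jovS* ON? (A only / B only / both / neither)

Condition A:
Zn²⁺ is absent, so UlmP is inactive.
With no repressor bound, *fenG* is transcribed.
So FenG is produced and active.
Maltulose is present, so DovX is active.
With repressor DovX bound, *kepV* is not transcribed.
So KepV is not produced.
Indole is absent, so IrpY is active.
No repressor is bound and FenG and IrpY are active, so *jovS* is transcribed.
→ *jovS* is ON in A.
Condition B:
Zn²⁺ is present, so UlmP is active.
With repressor UlmP bound, *fenG* is not transcribed.
So FenG is not produced.
Maltulose is present, so DovX is active.
With repressor DovX bound, *kepV* is not transcribed.
So KepV is not produced.
Indole is absent, so IrpY is active.
Required activator FenG is absent, so *jovS* is not transcribed.
→ *jovS* is OFF in B.

A only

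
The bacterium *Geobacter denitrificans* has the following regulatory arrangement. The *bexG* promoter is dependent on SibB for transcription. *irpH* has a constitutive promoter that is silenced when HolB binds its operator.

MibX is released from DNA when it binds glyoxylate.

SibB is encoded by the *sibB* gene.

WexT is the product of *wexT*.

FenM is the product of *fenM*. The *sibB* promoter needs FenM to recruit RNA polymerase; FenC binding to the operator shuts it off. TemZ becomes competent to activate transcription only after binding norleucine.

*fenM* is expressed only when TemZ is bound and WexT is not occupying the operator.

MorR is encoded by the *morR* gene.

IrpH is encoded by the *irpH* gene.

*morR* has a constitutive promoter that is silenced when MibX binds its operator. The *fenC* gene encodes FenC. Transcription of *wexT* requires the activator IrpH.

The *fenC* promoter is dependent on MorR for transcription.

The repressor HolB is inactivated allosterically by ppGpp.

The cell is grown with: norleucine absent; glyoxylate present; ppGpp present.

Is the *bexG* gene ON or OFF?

ppGpp is present, so HolB is inactive.
With no repressor bound, *irpH* is transcribed.
So IrpH is produced and active.
No repressor is bound and IrpH is active, so *wexT* is transcribed.
So WexT is produced and active.
Norleucine is absent, so TemZ is inactive.
With repressor WexT bound, *fenM* is not transcribed.
So FenM is not produced.
Glyoxylate is present, so MibX is inactive.
With no repressor bound, *morR* is transcribed.
So MorR is produced and active.
No repressor is bound and MorR is active, so *fenC* is transcribed.
So FenC is produced and active.
With repressor FenC bound, *sibB* is not transcribed.
So SibB is not produced.
Required activator SibB is absent, so *bexG* is not transcribed.

OFF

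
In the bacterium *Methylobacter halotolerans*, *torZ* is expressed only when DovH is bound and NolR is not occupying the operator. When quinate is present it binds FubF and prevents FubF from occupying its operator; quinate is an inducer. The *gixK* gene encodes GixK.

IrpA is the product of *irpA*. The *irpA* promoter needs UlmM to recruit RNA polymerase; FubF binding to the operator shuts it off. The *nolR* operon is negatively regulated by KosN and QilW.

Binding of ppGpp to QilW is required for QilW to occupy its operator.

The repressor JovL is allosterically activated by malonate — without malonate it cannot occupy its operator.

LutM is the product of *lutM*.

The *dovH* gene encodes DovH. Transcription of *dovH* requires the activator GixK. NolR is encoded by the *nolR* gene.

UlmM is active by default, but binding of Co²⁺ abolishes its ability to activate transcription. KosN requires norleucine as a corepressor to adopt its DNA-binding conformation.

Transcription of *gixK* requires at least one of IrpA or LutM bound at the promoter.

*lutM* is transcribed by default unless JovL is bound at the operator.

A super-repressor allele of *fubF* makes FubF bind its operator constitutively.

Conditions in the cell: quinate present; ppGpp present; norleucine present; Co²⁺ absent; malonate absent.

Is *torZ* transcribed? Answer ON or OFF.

Norleucine is present, so KosN is active.
ppGpp is present, so QilW is active.
With repressor KosN bound, *nolR* is not transcribed.
So NolR is not produced.
FubF is constitutively active in this strain.
Co²⁺ is absent, so UlmM is active.
With repressor FubF bound, *irpA* is not transcribed.
So IrpA is not produced.
Malonate is absent, so JovL is inactive.
With no repressor bound, *lutM* is transcribed.
So LutM is produced and active.
Activator LutM is present, so *gixK* is transcribed.
So GixK is produced and active.
No repressor is bound and GixK is active, so *dovH* is transcribed.
So DovH is produced and active.
No repressor is bound and DovH is active, so *torZ* is transcribed.

ON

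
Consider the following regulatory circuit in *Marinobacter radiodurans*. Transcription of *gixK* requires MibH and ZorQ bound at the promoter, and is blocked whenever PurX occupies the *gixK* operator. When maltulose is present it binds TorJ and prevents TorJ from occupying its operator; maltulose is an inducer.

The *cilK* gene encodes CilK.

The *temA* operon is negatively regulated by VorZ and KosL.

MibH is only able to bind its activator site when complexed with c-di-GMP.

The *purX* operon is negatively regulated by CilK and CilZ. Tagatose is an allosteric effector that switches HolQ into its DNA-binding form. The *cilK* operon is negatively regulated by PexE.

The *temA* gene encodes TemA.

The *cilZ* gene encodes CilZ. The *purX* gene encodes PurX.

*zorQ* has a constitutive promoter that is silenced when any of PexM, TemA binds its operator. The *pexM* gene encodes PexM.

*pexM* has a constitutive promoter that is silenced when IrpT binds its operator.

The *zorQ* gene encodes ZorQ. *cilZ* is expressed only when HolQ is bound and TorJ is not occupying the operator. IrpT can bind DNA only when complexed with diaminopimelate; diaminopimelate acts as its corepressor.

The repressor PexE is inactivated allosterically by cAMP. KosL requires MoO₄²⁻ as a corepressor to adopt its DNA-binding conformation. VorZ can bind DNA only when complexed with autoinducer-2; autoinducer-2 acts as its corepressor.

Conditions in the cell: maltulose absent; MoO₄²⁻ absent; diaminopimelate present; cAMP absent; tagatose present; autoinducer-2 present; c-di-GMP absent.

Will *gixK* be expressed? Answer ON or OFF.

OFF

cAMP is absent, so PexE is active.
With repressor PexE bound, *cilK* is not transcribed.
So CilK is not produced.
Tagatose is present, so HolQ is active.
Maltulose is absent, so TorJ is active.
With repressor TorJ bound, *cilZ* is not transcribed.
So CilZ is not produced.
With no repressor bound, *purX* is transcribed.
So PurX is produced and active.
c-di-GMP is absent, so MibH is inactive.
Diaminopimelate is present, so IrpT is active.
With repressor IrpT bound, *pexM* is not transcribed.
So PexM is not produced.
Autoinducer-2 is present, so VorZ is active.
MoO₄²⁻ is absent, so KosL is inactive.
With repressor VorZ bound, *temA* is not transcribed.
So TemA is not produced.
With no repressor bound, *zorQ* is transcribed.
So ZorQ is produced and active.
With repressor PurX bound, *gixK* is not transcribed.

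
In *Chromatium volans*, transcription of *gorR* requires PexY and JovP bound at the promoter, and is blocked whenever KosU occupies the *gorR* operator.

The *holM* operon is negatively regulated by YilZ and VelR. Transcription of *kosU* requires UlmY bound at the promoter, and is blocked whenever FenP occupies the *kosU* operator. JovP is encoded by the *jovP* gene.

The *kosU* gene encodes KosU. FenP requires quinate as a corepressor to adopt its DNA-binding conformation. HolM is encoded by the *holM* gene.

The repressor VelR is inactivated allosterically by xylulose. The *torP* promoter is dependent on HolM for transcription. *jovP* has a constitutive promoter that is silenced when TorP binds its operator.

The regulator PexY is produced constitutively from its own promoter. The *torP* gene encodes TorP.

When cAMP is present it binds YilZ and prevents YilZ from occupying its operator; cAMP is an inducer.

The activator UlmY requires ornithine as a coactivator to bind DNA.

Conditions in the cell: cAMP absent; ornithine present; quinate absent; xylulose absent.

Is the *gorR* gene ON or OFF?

Ornithine is present, so UlmY is active.
Quinate is absent, so FenP is inactive.
No repressor is bound and UlmY is active, so *kosU* is transcribed.
So KosU is produced and active.
PexY is produced constitutively and is active.
cAMP is absent, so YilZ is active.
Xylulose is absent, so VelR is active.
With repressor YilZ bound, *holM* is not transcribed.
So HolM is not produced.
Required activator HolM is absent, so *torP* is not transcribed.
So TorP is not produced.
With no repressor bound, *jovP* is transcribed.
So JovP is produced and active.
With repressor KosU bound, *gorR* is not transcribed.

OFF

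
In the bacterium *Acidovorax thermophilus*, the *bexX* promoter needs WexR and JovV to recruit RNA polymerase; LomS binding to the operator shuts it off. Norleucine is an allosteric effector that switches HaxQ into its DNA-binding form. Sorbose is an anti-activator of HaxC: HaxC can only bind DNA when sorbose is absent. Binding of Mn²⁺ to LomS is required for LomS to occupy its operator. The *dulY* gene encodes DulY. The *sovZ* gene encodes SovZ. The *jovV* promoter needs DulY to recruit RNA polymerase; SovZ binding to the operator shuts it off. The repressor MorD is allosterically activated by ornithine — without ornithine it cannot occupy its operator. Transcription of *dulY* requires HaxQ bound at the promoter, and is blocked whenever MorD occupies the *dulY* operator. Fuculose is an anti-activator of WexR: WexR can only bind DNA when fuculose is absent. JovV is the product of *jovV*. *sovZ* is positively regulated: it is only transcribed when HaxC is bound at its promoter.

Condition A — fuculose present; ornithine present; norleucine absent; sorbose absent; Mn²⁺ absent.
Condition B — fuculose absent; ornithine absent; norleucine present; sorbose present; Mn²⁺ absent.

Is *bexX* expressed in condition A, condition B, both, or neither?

Condition A:
Fuculose is present, so WexR is inactive.
Ornithine is present, so MorD is active.
Norleucine is absent, so HaxQ is inactive.
With repressor MorD bound, *dulY* is not transcribed.
So DulY is not produced.
Sorbose is absent, so HaxC is active.
No repressor is bound and HaxC is active, so *sovZ* is transcribed.
So SovZ is produced and active.
With repressor SovZ bound, *jovV* is not transcribed.
So JovV is not produced.
Mn²⁺ is absent, so LomS is inactive.
Required activator WexR is absent, so *bexX* is not transcribed.
→ *bexX* is OFF in A.
Condition B:
Fuculose is absent, so WexR is active.
Ornithine is absent, so MorD is inactive.
Norleucine is present, so HaxQ is active.
No repressor is bound and HaxQ is active, so *dulY* is transcribed.
So DulY is produced and active.
Sorbose is present, so HaxC is inactive.
Required activator HaxC is absent, so *sovZ* is not transcribed.
So SovZ is not produced.
No repressor is bound and DulY is active, so *jovV* is transcribed.
So JovV is produced and active.
Mn²⁺ is absent, so LomS is inactive.
No repressor is bound and WexR and JovV are active, so *bexX* is transcribed.
→ *bexX* is ON in B.

B only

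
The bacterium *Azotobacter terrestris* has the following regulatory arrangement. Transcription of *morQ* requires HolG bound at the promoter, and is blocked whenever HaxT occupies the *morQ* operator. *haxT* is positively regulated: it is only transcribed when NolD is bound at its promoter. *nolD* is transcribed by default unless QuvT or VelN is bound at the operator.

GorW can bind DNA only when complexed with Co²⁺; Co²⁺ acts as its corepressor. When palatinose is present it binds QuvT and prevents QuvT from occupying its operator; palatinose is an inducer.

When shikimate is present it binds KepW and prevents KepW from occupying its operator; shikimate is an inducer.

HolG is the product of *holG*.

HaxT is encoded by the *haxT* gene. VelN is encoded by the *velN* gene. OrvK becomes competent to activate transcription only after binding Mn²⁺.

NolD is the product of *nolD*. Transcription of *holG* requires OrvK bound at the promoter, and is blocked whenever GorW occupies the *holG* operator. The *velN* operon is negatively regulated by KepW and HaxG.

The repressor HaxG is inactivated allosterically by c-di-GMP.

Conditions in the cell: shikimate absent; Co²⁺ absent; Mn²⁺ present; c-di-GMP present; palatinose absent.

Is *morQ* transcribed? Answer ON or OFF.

Palatinose is absent, so QuvT is active.
Shikimate is absent, so KepW is active.
c-di-GMP is present, so HaxG is inactive.
With repressor KepW bound, *velN* is not transcribed.
So VelN is not produced.
With repressor QuvT bound, *nolD* is not transcribed.
So NolD is not produced.
Required activator NolD is absent, so *haxT* is not transcribed.
So HaxT is not produced.
Co²⁺ is absent, so GorW is inactive.
Mn²⁺ is present, so OrvK is active.
No repressor is bound and OrvK is active, so *holG* is transcribed.
So HolG is produced and active.
No repressor is bound and HolG is active, so *morQ* is transcribed.

ON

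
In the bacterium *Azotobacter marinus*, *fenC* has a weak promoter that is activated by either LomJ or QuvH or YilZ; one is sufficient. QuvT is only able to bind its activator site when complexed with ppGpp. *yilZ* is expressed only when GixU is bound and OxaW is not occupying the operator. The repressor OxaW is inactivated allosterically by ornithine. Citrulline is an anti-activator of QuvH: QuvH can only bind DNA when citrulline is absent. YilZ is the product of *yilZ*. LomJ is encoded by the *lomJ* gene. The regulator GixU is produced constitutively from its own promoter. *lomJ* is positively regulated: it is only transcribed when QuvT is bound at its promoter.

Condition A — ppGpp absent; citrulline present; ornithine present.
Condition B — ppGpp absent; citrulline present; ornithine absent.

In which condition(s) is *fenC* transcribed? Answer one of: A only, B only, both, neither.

Condition A:
ppGpp is absent, so QuvT is inactive.
Required activator QuvT is absent, so *lomJ* is not transcribed.
So LomJ is not produced.
Citrulline is present, so QuvH is inactive.
GixU is produced constitutively and is active.
Ornithine is present, so OxaW is inactive.
No repressor is bound and GixU is active, so *yilZ* is transcribed.
So YilZ is produced and active.
Activator YilZ is present, so *fenC* is transcribed.
→ *fenC* is ON in A.
Condition B:
ppGpp is absent, so QuvT is inactive.
Required activator QuvT is absent, so *lomJ* is not transcribed.
So LomJ is not produced.
Citrulline is present, so QuvH is inactive.
GixU is produced constitutively and is active.
Ornithine is absent, so OxaW is active.
With repressor OxaW bound, *yilZ* is not transcribed.
So YilZ is not produced.
No activator is available at the *fenC* promoter, so *fenC* is not transcribed.
→ *fenC* is OFF in B.

A only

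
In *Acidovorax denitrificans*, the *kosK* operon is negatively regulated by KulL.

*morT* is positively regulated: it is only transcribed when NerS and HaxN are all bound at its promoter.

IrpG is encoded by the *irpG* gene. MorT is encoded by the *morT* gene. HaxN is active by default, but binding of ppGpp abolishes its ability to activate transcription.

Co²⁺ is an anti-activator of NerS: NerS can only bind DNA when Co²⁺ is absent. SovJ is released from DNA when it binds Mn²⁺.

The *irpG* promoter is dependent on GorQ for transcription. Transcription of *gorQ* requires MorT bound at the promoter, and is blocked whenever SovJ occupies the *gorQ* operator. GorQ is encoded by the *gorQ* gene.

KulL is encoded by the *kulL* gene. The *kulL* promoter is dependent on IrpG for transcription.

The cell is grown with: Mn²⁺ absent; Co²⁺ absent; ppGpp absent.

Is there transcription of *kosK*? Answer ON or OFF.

Co²⁺ is absent, so NerS is active.
ppGpp is absent, so HaxN is active.
No repressor is bound and NerS and HaxN are active, so *morT* is transcribed.
So MorT is produced and active.
Mn²⁺ is absent, so SovJ is active.
With repressor SovJ bound, *gorQ* is not transcribed.
So GorQ is not produced.
Required activator GorQ is absent, so *irpG* is not transcribed.
So IrpG is not produced.
Required activator IrpG is absent, so *kulL* is not transcribed.
So KulL is not produced.
With no repressor bound, *kosK* is transcribed.

ON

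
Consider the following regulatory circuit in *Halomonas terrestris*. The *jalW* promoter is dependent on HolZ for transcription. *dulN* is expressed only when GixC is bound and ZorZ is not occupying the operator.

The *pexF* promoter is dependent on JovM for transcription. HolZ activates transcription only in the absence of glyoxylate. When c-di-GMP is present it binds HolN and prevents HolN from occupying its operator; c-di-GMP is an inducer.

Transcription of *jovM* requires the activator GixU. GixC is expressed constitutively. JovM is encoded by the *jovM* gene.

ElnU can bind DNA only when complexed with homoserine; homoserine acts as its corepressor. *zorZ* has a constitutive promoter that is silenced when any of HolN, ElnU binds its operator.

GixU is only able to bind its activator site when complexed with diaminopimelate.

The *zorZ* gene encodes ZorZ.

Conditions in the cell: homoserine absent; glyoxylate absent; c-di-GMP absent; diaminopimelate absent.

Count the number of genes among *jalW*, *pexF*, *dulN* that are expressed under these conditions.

Glyoxylate is absent, so HolZ is active.
No repressor is bound and HolZ is active, so *jalW* is transcribed.
→ *jalW* is ON.
Diaminopimelate is absent, so GixU is inactive.
Required activator GixU is absent, so *jovM* is not transcribed.
So JovM is not produced.
Required activator JovM is absent, so *pexF* is not transcribed.
→ *pexF* is OFF.
GixC is produced constitutively and is active.
c-di-GMP is absent, so HolN is active.
Homoserine is absent, so ElnU is inactive.
With repressor HolN bound, *zorZ* is not transcribed.
So ZorZ is not produced.
No repressor is bound and GixC is active, so *dulN* is transcribed.
→ *dulN* is ON.
2 of the 3 genes are transcribed.

2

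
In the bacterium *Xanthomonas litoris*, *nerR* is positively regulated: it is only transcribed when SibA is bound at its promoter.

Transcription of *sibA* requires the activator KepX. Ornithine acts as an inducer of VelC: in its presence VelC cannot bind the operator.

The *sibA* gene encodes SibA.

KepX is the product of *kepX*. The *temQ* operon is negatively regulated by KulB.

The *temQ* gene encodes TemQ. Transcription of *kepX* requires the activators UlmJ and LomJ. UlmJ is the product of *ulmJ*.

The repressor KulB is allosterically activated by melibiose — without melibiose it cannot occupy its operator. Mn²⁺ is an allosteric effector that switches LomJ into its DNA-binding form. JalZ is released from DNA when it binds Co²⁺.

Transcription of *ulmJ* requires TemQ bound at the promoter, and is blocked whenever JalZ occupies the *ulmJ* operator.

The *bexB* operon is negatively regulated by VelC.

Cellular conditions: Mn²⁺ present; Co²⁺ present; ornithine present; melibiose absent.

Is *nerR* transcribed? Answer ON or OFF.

ON

Melibiose is absent, so KulB is inactive.
With no repressor bound, *temQ* is transcribed.
So TemQ is produced and active.
Co²⁺ is present, so JalZ is inactive.
No repressor is bound and TemQ is active, so *ulmJ* is transcribed.
So UlmJ is produced and active.
Mn²⁺ is present, so LomJ is active.
No repressor is bound and UlmJ and LomJ are active, so *kepX* is transcribed.
So KepX is produced and active.
No repressor is bound and KepX is active, so *sibA* is transcribed.
So SibA is produced and active.
No repressor is bound and SibA is active, so *nerR* is transcribed.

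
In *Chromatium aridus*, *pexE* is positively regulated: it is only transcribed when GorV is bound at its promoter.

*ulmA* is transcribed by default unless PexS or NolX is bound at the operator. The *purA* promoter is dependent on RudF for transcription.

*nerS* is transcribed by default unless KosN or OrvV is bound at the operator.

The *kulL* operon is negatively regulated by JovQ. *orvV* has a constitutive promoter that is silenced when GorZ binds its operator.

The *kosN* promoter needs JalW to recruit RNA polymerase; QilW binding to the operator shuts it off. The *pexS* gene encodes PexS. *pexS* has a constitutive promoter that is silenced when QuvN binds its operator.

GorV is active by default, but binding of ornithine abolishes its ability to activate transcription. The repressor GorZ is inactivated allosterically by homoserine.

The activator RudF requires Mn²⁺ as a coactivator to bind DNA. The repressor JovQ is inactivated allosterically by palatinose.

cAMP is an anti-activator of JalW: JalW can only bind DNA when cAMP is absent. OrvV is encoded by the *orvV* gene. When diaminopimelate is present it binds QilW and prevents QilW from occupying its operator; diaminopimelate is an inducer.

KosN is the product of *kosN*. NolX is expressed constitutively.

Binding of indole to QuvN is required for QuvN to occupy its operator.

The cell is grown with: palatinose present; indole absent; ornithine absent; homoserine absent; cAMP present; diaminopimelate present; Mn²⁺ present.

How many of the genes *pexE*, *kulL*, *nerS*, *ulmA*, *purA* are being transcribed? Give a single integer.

Ornithine is absent, so GorV is active.
No repressor is bound and GorV is active, so *pexE* is transcribed.
→ *pexE* is ON.
Palatinose is present, so JovQ is inactive.
With no repressor bound, *kulL* is transcribed.
→ *kulL* is ON.
cAMP is present, so JalW is inactive.
Diaminopimelate is present, so QilW is inactive.
Required activator JalW is absent, so *kosN* is not transcribed.
So KosN is not produced.
Homoserine is absent, so GorZ is active.
With repressor GorZ bound, *orvV* is not transcribed.
So OrvV is not produced.
With no repressor bound, *nerS* is transcribed.
→ *nerS* is ON.
Indole is absent, so QuvN is inactive.
With no repressor bound, *pexS* is transcribed.
So PexS is produced and active.
NolX is produced constitutively and is active.
With repressor PexS bound, *ulmA* is not transcribed.
→ *ulmA* is OFF.
Mn²⁺ is present, so RudF is active.
No repressor is bound and RudF is active, so *purA* is transcribed.
→ *purA* is ON.
4 of the 5 genes are transcribed.

4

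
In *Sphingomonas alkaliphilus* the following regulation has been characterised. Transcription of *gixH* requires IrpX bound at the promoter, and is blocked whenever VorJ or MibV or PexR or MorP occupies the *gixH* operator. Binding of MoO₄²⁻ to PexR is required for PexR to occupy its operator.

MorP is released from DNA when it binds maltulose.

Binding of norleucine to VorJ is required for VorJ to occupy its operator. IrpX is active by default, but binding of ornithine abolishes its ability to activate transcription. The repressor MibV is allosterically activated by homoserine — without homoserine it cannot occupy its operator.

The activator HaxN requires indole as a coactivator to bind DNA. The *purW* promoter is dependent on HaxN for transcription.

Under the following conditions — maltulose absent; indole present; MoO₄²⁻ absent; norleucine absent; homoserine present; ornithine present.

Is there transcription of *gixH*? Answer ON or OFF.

Ornithine is present, so IrpX is inactive.
Norleucine is absent, so VorJ is inactive.
Homoserine is present, so MibV is active.
MoO₄²⁻ is absent, so PexR is inactive.
Maltulose is absent, so MorP is active.
With repressor MibV bound, *gixH* is not transcribed.

OFF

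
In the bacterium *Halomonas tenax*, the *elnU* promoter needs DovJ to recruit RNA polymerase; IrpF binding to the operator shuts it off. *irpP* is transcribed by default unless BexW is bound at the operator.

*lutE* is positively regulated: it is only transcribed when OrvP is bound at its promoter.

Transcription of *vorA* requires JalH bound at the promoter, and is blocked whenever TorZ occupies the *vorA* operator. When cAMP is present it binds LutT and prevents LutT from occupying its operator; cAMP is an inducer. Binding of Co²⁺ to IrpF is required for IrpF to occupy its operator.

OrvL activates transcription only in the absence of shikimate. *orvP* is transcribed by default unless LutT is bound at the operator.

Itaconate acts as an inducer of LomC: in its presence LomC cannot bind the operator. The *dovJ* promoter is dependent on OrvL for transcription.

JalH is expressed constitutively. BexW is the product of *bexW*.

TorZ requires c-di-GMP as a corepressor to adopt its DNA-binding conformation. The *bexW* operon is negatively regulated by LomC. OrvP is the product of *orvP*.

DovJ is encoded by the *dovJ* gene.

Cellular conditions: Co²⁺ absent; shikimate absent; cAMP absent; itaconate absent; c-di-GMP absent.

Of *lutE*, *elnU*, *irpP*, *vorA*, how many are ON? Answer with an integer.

cAMP is absent, so LutT is active.
With repressor LutT bound, *orvP* is not transcribed.
So OrvP is not produced.
Required activator OrvP is absent, so *lutE* is not transcribed.
→ *lutE* is OFF.
Co²⁺ is absent, so IrpF is inactive.
Shikimate is absent, so OrvL is active.
No repressor is bound and OrvL is active, so *dovJ* is transcribed.
So DovJ is produced and active.
No repressor is bound and DovJ is active, so *elnU* is transcribed.
→ *elnU* is ON.
Itaconate is absent, so LomC is active.
With repressor LomC bound, *bexW* is not transcribed.
So BexW is not produced.
With no repressor bound, *irpP* is transcribed.
→ *irpP* is ON.
c-di-GMP is absent, so TorZ is inactive.
JalH is produced constitutively and is active.
No repressor is bound and JalH is active, so *vorA* is transcribed.
→ *vorA* is ON.
3 of the 4 genes are transcribed.

3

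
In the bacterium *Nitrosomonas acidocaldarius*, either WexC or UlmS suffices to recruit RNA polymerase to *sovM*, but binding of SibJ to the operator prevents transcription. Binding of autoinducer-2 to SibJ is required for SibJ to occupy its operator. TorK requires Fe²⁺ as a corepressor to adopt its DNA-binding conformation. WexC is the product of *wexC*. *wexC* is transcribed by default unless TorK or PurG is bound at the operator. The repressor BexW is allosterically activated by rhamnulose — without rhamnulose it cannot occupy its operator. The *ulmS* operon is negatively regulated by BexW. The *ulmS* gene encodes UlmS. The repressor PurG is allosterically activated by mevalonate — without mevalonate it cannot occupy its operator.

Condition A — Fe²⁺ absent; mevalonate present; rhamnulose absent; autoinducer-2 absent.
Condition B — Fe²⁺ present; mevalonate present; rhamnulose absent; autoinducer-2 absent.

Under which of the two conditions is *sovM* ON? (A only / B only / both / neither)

both

Condition A:
Fe²⁺ is absent, so TorK is inactive.
Mevalonate is present, so PurG is active.
With repressor PurG bound, *wexC* is not transcribed.
So WexC is not produced.
Rhamnulose is absent, so BexW is inactive.
With no repressor bound, *ulmS* is transcribed.
So UlmS is produced and active.
Autoinducer-2 is absent, so SibJ is inactive.
Activator UlmS is present, so *sovM* is transcribed.
→ *sovM* is ON in A.
Condition B:
Fe²⁺ is present, so TorK is active.
Mevalonate is present, so PurG is active.
With repressor TorK bound, *wexC* is not transcribed.
So WexC is not produced.
Rhamnulose is absent, so BexW is inactive.
With no repressor bound, *ulmS* is transcribed.
So UlmS is produced and active.
Autoinducer-2 is absent, so SibJ is inactive.
Activator UlmS is present, so *sovM* is transcribed.
→ *sovM* is ON in B.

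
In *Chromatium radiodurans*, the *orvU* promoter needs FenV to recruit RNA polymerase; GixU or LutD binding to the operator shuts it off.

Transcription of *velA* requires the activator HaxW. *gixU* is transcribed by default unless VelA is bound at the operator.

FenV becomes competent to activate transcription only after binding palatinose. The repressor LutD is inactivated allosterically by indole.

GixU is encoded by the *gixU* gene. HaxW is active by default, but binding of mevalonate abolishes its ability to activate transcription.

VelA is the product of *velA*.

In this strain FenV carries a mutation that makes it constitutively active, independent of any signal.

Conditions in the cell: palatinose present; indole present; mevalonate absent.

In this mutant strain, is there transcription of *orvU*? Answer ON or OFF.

ON

FenV is constitutively active in this strain.
Mevalonate is absent, so HaxW is active.
No repressor is bound and HaxW is active, so *velA* is transcribed.
So VelA is produced and active.
With repressor VelA bound, *gixU* is not transcribed.
So GixU is not produced.
Indole is present, so LutD is inactive.
No repressor is bound and FenV is active, so *orvU* is transcribed.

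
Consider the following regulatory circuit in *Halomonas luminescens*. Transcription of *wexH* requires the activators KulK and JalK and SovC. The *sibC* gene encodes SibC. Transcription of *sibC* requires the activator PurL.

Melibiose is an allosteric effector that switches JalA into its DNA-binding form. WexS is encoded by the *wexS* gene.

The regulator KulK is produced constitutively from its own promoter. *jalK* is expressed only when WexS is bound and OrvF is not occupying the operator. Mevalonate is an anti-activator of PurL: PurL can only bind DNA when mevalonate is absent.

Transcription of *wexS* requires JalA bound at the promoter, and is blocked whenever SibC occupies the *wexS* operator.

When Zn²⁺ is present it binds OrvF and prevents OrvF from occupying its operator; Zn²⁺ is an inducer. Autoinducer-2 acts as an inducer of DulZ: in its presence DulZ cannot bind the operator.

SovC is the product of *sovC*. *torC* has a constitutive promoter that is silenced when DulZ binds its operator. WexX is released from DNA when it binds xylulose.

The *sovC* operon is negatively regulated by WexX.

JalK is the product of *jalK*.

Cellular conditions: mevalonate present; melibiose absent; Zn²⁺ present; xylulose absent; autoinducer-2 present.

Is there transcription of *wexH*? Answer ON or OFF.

KulK is produced constitutively and is active.
Mevalonate is present, so PurL is inactive.
Required activator PurL is absent, so *sibC* is not transcribed.
So SibC is not produced.
Melibiose is absent, so JalA is inactive.
Required activator JalA is absent, so *wexS* is not transcribed.
So WexS is not produced.
Zn²⁺ is present, so OrvF is inactive.
Required activator WexS is absent, so *jalK* is not transcribed.
So JalK is not produced.
Xylulose is absent, so WexX is active.
With repressor WexX bound, *sovC* is not transcribed.
So SovC is not produced.
Required activator JalK is absent, so *wexH* is not transcribed.

OFF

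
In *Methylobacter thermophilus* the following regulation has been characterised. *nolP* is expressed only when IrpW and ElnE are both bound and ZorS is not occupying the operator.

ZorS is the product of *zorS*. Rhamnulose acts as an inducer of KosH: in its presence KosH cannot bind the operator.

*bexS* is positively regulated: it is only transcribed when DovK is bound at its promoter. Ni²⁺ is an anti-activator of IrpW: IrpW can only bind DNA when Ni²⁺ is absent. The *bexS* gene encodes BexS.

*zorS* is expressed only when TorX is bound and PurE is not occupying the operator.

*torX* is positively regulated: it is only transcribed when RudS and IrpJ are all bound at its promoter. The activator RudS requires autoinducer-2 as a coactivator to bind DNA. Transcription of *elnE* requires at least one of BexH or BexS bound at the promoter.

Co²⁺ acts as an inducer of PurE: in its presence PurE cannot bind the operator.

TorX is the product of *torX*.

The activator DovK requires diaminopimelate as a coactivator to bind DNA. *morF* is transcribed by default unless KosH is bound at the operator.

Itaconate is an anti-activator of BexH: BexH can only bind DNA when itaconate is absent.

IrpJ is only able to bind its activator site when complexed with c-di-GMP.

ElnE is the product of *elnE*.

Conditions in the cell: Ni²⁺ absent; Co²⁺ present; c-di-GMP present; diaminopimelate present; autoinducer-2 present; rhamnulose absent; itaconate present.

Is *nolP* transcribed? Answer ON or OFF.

OFF

Ni²⁺ is absent, so IrpW is active.
Autoinducer-2 is present, so RudS is active.
c-di-GMP is present, so IrpJ is active.
No repressor is bound and RudS and IrpJ are active, so *torX* is transcribed.
So TorX is produced and active.
Co²⁺ is present, so PurE is inactive.
No repressor is bound and TorX is active, so *zorS* is transcribed.
So ZorS is produced and active.
Itaconate is present, so BexH is inactive.
Diaminopimelate is present, so DovK is active.
No repressor is bound and DovK is active, so *bexS* is transcribed.
So BexS is produced and active.
Activator BexS is present, so *elnE* is transcribed.
So ElnE is produced and active.
With repressor ZorS bound, *nolP* is not transcribed.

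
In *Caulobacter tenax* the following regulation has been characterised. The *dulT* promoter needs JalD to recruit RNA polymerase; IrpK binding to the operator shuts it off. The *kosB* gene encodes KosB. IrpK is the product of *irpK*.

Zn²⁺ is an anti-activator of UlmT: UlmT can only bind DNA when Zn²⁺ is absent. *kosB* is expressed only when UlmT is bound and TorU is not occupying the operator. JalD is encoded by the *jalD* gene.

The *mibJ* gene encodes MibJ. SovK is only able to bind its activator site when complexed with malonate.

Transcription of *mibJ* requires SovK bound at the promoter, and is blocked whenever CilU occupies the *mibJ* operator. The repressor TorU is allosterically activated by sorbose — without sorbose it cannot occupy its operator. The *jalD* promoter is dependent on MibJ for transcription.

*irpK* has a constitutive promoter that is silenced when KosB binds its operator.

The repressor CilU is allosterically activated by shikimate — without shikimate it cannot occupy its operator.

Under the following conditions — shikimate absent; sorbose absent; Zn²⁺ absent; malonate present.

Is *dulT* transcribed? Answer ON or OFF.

Shikimate is absent, so CilU is inactive.
Malonate is present, so SovK is active.
No repressor is bound and SovK is active, so *mibJ* is transcribed.
So MibJ is produced and active.
No repressor is bound and MibJ is active, so *jalD* is transcribed.
So JalD is produced and active.
Sorbose is absent, so TorU is inactive.
Zn²⁺ is absent, so UlmT is active.
No repressor is bound and UlmT is active, so *kosB* is transcribed.
So KosB is produced and active.
With repressor KosB bound, *irpK* is not transcribed.
So IrpK is not produced.
No repressor is bound and JalD is active, so *dulT* is transcribed.

ON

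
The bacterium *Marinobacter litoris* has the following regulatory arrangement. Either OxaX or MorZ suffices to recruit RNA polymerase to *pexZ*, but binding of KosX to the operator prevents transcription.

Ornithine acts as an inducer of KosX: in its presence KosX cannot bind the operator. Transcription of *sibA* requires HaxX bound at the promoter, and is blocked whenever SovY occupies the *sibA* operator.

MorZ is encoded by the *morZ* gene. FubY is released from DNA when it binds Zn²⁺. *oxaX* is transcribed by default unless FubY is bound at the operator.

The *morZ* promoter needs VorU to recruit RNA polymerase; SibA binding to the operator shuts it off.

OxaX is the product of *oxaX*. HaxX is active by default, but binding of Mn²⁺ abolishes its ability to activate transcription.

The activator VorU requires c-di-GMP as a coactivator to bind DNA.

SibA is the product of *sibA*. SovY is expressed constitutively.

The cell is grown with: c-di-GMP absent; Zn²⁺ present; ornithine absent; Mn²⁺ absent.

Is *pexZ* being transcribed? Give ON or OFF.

Zn²⁺ is present, so FubY is inactive.
With no repressor bound, *oxaX* is transcribed.
So OxaX is produced and active.
SovY is produced constitutively and is active.
Mn²⁺ is absent, so HaxX is active.
With repressor SovY bound, *sibA* is not transcribed.
So SibA is not produced.
c-di-GMP is absent, so VorU is inactive.
Required activator VorU is absent, so *morZ* is not transcribed.
So MorZ is not produced.
Ornithine is absent, so KosX is active.
With repressor KosX bound, *pexZ* is not transcribed.

OFF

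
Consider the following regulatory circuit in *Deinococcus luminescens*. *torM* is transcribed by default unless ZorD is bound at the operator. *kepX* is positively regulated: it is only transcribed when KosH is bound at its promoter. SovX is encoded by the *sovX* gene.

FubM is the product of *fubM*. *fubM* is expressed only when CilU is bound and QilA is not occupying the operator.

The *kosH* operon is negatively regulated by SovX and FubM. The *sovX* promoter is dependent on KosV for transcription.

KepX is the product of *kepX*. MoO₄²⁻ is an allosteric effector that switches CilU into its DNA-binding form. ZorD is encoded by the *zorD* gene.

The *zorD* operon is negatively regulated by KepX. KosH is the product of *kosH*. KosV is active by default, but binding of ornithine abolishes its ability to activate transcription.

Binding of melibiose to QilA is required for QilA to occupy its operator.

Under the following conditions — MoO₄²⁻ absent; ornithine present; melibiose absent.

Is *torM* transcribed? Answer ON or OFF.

Ornithine is present, so KosV is inactive.
Required activator KosV is absent, so *sovX* is not transcribed.
So SovX is not produced.
MoO₄²⁻ is absent, so CilU is inactive.
Melibiose is absent, so QilA is inactive.
Required activator CilU is absent, so *fubM* is not transcribed.
So FubM is not produced.
With no repressor bound, *kosH* is transcribed.
So KosH is produced and active.
No repressor is bound and KosH is active, so *kepX* is transcribed.
So KepX is produced and active.
With repressor KepX bound, *zorD* is not transcribed.
So ZorD is not produced.
With no repressor bound, *torM* is transcribed.

ON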